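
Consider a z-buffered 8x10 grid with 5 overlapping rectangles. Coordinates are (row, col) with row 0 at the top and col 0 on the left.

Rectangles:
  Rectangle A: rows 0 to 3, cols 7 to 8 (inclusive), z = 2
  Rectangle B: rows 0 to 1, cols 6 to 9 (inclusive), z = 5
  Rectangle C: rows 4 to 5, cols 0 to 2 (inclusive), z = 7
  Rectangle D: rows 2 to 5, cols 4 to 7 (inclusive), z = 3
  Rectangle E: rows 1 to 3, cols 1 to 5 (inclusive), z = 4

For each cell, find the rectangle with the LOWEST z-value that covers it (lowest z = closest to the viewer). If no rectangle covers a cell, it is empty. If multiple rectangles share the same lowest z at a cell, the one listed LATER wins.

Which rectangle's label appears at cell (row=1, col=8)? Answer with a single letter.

Check cell (1,8):
  A: rows 0-3 cols 7-8 z=2 -> covers; best now A (z=2)
  B: rows 0-1 cols 6-9 z=5 -> covers; best now A (z=2)
  C: rows 4-5 cols 0-2 -> outside (row miss)
  D: rows 2-5 cols 4-7 -> outside (row miss)
  E: rows 1-3 cols 1-5 -> outside (col miss)
Winner: A at z=2

Answer: A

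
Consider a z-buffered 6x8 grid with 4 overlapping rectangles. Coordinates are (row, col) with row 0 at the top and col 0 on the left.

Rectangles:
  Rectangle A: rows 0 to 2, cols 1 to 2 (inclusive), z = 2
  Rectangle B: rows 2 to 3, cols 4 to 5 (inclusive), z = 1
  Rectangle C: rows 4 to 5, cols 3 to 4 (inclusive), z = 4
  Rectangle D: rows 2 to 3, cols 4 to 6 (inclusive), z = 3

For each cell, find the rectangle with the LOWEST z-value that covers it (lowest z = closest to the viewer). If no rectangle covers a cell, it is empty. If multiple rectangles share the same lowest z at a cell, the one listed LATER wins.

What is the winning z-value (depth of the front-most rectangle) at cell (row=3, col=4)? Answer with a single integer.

Answer: 1

Derivation:
Check cell (3,4):
  A: rows 0-2 cols 1-2 -> outside (row miss)
  B: rows 2-3 cols 4-5 z=1 -> covers; best now B (z=1)
  C: rows 4-5 cols 3-4 -> outside (row miss)
  D: rows 2-3 cols 4-6 z=3 -> covers; best now B (z=1)
Winner: B at z=1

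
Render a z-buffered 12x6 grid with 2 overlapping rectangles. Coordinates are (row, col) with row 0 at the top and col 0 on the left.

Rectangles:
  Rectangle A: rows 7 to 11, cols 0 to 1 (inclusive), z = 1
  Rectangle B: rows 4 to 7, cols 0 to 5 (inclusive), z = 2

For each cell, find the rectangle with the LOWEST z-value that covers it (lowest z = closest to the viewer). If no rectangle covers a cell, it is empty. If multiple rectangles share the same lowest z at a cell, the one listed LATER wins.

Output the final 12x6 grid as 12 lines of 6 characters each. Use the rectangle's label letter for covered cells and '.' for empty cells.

......
......
......
......
BBBBBB
BBBBBB
BBBBBB
AABBBB
AA....
AA....
AA....
AA....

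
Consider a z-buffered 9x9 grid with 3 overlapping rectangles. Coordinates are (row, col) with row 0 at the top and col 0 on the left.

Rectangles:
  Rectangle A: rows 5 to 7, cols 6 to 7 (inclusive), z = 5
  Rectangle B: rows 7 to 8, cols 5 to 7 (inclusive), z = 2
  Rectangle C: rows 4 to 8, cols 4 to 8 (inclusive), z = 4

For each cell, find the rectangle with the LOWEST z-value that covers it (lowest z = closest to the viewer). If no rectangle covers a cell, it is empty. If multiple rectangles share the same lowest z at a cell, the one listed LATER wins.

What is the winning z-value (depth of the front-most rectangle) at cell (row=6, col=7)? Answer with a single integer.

Answer: 4

Derivation:
Check cell (6,7):
  A: rows 5-7 cols 6-7 z=5 -> covers; best now A (z=5)
  B: rows 7-8 cols 5-7 -> outside (row miss)
  C: rows 4-8 cols 4-8 z=4 -> covers; best now C (z=4)
Winner: C at z=4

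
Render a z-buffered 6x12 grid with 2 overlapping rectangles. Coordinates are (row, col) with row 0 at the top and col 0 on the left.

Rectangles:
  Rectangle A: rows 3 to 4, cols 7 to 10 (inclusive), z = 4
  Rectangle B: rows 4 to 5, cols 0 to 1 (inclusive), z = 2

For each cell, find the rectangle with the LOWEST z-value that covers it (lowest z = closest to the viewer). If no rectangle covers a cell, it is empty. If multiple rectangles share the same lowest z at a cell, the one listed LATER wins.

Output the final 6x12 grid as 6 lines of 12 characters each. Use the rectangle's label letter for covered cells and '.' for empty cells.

............
............
............
.......AAAA.
BB.....AAAA.
BB..........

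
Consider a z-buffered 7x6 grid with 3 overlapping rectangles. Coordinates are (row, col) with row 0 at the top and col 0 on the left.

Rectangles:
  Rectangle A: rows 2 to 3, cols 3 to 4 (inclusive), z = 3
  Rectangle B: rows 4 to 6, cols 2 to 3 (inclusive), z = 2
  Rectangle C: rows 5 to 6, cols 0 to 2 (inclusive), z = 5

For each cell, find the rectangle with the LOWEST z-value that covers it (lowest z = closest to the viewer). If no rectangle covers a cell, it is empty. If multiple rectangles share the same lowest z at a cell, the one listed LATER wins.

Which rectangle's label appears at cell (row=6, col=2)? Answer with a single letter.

Answer: B

Derivation:
Check cell (6,2):
  A: rows 2-3 cols 3-4 -> outside (row miss)
  B: rows 4-6 cols 2-3 z=2 -> covers; best now B (z=2)
  C: rows 5-6 cols 0-2 z=5 -> covers; best now B (z=2)
Winner: B at z=2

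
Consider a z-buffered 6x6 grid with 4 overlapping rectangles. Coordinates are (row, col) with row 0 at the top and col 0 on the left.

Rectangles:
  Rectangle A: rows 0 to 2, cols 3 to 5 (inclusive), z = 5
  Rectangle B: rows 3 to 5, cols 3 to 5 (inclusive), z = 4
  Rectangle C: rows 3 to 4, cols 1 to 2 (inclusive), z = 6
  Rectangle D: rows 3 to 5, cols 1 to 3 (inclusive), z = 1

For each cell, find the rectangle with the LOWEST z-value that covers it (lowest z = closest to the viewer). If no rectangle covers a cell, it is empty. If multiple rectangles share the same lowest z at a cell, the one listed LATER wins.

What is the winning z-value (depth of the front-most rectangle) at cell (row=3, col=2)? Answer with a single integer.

Check cell (3,2):
  A: rows 0-2 cols 3-5 -> outside (row miss)
  B: rows 3-5 cols 3-5 -> outside (col miss)
  C: rows 3-4 cols 1-2 z=6 -> covers; best now C (z=6)
  D: rows 3-5 cols 1-3 z=1 -> covers; best now D (z=1)
Winner: D at z=1

Answer: 1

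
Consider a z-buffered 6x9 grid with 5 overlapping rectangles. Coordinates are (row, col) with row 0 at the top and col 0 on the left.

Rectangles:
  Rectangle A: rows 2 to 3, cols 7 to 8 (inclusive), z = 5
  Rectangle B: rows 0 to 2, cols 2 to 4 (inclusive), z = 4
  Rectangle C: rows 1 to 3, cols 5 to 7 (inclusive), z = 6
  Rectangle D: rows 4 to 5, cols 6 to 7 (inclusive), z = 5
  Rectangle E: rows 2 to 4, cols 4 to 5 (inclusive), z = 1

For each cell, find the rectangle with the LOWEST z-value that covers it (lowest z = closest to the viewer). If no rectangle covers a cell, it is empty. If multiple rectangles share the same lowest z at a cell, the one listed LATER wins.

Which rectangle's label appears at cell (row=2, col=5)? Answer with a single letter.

Answer: E

Derivation:
Check cell (2,5):
  A: rows 2-3 cols 7-8 -> outside (col miss)
  B: rows 0-2 cols 2-4 -> outside (col miss)
  C: rows 1-3 cols 5-7 z=6 -> covers; best now C (z=6)
  D: rows 4-5 cols 6-7 -> outside (row miss)
  E: rows 2-4 cols 4-5 z=1 -> covers; best now E (z=1)
Winner: E at z=1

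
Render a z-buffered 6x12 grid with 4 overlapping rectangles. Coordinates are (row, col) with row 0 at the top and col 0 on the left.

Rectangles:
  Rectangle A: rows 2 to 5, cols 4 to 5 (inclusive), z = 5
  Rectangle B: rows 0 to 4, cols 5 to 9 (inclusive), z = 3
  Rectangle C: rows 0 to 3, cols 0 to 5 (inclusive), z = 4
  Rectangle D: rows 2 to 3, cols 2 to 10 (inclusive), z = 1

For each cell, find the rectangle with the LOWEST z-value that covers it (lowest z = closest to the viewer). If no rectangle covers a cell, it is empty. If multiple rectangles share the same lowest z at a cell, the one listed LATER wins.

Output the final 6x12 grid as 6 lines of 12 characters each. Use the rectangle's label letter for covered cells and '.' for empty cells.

CCCCCBBBBB..
CCCCCBBBBB..
CCDDDDDDDDD.
CCDDDDDDDDD.
....ABBBBB..
....AA......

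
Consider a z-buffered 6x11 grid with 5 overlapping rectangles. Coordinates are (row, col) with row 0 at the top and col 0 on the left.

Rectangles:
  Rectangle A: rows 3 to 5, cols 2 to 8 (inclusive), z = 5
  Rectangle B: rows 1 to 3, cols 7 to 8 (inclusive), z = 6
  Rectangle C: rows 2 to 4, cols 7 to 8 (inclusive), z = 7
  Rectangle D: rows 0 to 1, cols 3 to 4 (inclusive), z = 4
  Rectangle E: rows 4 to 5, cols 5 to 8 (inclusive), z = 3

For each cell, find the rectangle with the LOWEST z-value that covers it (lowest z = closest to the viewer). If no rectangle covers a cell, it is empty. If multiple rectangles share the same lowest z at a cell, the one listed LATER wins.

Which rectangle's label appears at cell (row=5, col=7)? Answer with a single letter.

Check cell (5,7):
  A: rows 3-5 cols 2-8 z=5 -> covers; best now A (z=5)
  B: rows 1-3 cols 7-8 -> outside (row miss)
  C: rows 2-4 cols 7-8 -> outside (row miss)
  D: rows 0-1 cols 3-4 -> outside (row miss)
  E: rows 4-5 cols 5-8 z=3 -> covers; best now E (z=3)
Winner: E at z=3

Answer: E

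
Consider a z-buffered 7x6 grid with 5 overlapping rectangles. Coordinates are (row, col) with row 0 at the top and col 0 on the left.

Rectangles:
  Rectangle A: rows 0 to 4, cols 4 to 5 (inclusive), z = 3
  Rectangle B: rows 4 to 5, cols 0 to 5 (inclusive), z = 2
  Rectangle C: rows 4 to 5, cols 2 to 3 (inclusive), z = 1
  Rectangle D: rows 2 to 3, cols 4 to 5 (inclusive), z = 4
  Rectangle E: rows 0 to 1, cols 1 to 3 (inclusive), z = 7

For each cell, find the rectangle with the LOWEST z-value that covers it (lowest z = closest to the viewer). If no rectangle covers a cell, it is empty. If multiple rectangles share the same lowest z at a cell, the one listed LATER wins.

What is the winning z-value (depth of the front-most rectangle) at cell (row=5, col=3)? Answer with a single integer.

Check cell (5,3):
  A: rows 0-4 cols 4-5 -> outside (row miss)
  B: rows 4-5 cols 0-5 z=2 -> covers; best now B (z=2)
  C: rows 4-5 cols 2-3 z=1 -> covers; best now C (z=1)
  D: rows 2-3 cols 4-5 -> outside (row miss)
  E: rows 0-1 cols 1-3 -> outside (row miss)
Winner: C at z=1

Answer: 1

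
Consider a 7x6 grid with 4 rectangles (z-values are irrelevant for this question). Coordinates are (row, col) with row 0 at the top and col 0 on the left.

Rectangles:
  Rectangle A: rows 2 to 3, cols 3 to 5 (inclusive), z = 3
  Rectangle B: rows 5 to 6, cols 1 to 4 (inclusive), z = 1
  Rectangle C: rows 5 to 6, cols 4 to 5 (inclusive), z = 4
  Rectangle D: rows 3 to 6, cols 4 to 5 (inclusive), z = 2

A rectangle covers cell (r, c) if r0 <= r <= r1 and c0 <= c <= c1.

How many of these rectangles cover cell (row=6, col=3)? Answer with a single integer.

Answer: 1

Derivation:
Check cell (6,3):
  A: rows 2-3 cols 3-5 -> outside (row miss)
  B: rows 5-6 cols 1-4 -> covers
  C: rows 5-6 cols 4-5 -> outside (col miss)
  D: rows 3-6 cols 4-5 -> outside (col miss)
Count covering = 1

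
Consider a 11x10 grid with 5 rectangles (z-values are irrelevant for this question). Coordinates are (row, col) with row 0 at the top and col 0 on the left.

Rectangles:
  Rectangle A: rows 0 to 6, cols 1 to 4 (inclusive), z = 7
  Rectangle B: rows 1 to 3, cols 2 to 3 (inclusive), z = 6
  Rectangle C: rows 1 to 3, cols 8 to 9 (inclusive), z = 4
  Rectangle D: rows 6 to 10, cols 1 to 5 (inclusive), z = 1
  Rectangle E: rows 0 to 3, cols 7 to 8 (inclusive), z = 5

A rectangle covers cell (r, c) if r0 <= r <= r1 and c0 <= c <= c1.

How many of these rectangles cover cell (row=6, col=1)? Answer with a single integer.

Answer: 2

Derivation:
Check cell (6,1):
  A: rows 0-6 cols 1-4 -> covers
  B: rows 1-3 cols 2-3 -> outside (row miss)
  C: rows 1-3 cols 8-9 -> outside (row miss)
  D: rows 6-10 cols 1-5 -> covers
  E: rows 0-3 cols 7-8 -> outside (row miss)
Count covering = 2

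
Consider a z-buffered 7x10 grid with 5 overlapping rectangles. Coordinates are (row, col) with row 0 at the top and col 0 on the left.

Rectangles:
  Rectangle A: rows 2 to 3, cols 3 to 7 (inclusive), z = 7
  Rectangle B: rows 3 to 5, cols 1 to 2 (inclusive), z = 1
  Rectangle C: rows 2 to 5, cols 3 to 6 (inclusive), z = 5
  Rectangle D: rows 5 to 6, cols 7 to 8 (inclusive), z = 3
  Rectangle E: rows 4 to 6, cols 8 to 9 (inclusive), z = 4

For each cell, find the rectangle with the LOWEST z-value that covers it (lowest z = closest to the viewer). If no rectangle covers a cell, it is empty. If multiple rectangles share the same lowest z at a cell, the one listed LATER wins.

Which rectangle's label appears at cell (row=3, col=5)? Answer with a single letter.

Check cell (3,5):
  A: rows 2-3 cols 3-7 z=7 -> covers; best now A (z=7)
  B: rows 3-5 cols 1-2 -> outside (col miss)
  C: rows 2-5 cols 3-6 z=5 -> covers; best now C (z=5)
  D: rows 5-6 cols 7-8 -> outside (row miss)
  E: rows 4-6 cols 8-9 -> outside (row miss)
Winner: C at z=5

Answer: C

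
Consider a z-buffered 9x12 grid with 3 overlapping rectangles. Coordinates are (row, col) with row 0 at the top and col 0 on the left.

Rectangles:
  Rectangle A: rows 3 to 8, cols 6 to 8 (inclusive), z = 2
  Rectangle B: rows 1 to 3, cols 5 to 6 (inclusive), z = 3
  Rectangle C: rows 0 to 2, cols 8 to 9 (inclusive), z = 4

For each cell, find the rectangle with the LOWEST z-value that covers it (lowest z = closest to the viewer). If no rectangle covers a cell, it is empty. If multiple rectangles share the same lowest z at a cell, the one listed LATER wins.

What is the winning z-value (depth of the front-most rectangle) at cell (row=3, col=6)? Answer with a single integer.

Answer: 2

Derivation:
Check cell (3,6):
  A: rows 3-8 cols 6-8 z=2 -> covers; best now A (z=2)
  B: rows 1-3 cols 5-6 z=3 -> covers; best now A (z=2)
  C: rows 0-2 cols 8-9 -> outside (row miss)
Winner: A at z=2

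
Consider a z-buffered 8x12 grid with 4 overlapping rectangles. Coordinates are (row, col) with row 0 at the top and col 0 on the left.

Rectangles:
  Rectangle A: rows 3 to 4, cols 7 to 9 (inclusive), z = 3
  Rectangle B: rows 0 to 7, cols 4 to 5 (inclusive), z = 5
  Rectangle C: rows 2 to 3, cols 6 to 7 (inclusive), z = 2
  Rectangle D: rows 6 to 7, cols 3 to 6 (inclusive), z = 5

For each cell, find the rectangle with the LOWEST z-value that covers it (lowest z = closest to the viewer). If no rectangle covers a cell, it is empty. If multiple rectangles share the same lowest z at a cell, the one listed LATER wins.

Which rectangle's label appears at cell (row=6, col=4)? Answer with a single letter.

Answer: D

Derivation:
Check cell (6,4):
  A: rows 3-4 cols 7-9 -> outside (row miss)
  B: rows 0-7 cols 4-5 z=5 -> covers; best now B (z=5)
  C: rows 2-3 cols 6-7 -> outside (row miss)
  D: rows 6-7 cols 3-6 z=5 -> covers; best now D (z=5)
Winner: D at z=5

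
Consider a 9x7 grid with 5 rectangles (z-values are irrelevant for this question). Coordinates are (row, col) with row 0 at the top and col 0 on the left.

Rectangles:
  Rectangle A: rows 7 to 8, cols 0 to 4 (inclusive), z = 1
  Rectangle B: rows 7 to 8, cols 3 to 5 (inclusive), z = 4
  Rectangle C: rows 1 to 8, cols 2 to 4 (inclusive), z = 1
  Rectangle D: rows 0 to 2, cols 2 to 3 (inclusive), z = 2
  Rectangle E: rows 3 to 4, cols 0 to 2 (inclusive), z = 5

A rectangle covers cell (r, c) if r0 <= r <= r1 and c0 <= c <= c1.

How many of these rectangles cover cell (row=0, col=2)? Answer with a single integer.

Answer: 1

Derivation:
Check cell (0,2):
  A: rows 7-8 cols 0-4 -> outside (row miss)
  B: rows 7-8 cols 3-5 -> outside (row miss)
  C: rows 1-8 cols 2-4 -> outside (row miss)
  D: rows 0-2 cols 2-3 -> covers
  E: rows 3-4 cols 0-2 -> outside (row miss)
Count covering = 1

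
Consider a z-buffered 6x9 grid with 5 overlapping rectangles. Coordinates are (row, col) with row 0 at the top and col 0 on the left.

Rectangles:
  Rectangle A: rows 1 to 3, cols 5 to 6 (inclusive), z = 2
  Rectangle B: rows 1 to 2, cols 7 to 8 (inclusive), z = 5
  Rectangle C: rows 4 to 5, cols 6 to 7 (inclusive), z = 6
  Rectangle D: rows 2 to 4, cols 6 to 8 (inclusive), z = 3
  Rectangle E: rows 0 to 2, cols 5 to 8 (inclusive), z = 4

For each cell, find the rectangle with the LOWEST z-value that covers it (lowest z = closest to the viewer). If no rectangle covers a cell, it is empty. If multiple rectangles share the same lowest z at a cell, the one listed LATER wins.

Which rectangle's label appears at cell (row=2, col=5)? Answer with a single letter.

Check cell (2,5):
  A: rows 1-3 cols 5-6 z=2 -> covers; best now A (z=2)
  B: rows 1-2 cols 7-8 -> outside (col miss)
  C: rows 4-5 cols 6-7 -> outside (row miss)
  D: rows 2-4 cols 6-8 -> outside (col miss)
  E: rows 0-2 cols 5-8 z=4 -> covers; best now A (z=2)
Winner: A at z=2

Answer: A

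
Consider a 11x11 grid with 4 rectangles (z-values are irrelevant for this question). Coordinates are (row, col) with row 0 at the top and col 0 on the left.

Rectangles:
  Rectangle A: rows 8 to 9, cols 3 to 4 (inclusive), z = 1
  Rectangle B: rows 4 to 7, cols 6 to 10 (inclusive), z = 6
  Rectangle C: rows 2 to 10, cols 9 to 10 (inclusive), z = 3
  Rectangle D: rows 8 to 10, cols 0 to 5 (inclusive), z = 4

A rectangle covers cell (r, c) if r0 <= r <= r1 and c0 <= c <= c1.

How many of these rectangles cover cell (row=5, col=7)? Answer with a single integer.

Answer: 1

Derivation:
Check cell (5,7):
  A: rows 8-9 cols 3-4 -> outside (row miss)
  B: rows 4-7 cols 6-10 -> covers
  C: rows 2-10 cols 9-10 -> outside (col miss)
  D: rows 8-10 cols 0-5 -> outside (row miss)
Count covering = 1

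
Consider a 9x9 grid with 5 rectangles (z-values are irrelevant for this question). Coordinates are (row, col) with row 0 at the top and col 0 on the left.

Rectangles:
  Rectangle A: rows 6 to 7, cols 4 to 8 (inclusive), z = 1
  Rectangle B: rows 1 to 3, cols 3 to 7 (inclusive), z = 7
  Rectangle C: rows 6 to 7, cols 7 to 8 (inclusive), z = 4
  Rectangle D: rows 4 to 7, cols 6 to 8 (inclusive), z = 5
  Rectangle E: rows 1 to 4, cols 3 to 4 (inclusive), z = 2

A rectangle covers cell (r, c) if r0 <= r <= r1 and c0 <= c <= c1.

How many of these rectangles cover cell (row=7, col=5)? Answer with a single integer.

Check cell (7,5):
  A: rows 6-7 cols 4-8 -> covers
  B: rows 1-3 cols 3-7 -> outside (row miss)
  C: rows 6-7 cols 7-8 -> outside (col miss)
  D: rows 4-7 cols 6-8 -> outside (col miss)
  E: rows 1-4 cols 3-4 -> outside (row miss)
Count covering = 1

Answer: 1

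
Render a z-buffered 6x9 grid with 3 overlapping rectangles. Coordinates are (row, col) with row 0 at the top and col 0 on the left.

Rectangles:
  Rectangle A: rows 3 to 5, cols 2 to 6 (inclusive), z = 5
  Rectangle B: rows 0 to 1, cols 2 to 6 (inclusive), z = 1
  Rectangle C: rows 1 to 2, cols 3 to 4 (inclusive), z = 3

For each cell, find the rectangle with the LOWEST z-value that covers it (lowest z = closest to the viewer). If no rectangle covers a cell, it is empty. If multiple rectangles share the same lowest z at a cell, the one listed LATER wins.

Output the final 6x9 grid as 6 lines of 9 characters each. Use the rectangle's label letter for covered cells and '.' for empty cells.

..BBBBB..
..BBBBB..
...CC....
..AAAAA..
..AAAAA..
..AAAAA..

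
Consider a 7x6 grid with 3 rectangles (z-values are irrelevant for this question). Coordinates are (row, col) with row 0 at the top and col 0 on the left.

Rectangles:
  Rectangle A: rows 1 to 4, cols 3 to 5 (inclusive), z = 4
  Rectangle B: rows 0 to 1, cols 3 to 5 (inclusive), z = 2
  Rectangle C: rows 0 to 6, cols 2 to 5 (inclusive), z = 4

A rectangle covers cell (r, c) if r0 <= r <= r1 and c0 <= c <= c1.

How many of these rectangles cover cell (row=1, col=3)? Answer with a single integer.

Answer: 3

Derivation:
Check cell (1,3):
  A: rows 1-4 cols 3-5 -> covers
  B: rows 0-1 cols 3-5 -> covers
  C: rows 0-6 cols 2-5 -> covers
Count covering = 3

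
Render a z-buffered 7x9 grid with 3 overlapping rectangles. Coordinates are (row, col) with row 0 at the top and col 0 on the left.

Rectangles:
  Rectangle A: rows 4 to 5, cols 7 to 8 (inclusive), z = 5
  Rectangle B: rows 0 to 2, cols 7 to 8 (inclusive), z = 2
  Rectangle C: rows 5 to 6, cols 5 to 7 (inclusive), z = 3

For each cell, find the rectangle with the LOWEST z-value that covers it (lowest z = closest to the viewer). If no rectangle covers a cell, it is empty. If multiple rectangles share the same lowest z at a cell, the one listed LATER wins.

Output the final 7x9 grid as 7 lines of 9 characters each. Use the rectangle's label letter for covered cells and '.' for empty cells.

.......BB
.......BB
.......BB
.........
.......AA
.....CCCA
.....CCC.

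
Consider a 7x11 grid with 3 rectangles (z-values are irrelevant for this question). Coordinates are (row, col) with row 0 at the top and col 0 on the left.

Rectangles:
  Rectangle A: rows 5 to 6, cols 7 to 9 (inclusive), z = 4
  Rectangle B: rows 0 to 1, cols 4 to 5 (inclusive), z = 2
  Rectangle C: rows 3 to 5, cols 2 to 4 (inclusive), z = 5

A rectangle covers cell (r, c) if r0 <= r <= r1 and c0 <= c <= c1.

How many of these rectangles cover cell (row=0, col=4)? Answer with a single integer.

Check cell (0,4):
  A: rows 5-6 cols 7-9 -> outside (row miss)
  B: rows 0-1 cols 4-5 -> covers
  C: rows 3-5 cols 2-4 -> outside (row miss)
Count covering = 1

Answer: 1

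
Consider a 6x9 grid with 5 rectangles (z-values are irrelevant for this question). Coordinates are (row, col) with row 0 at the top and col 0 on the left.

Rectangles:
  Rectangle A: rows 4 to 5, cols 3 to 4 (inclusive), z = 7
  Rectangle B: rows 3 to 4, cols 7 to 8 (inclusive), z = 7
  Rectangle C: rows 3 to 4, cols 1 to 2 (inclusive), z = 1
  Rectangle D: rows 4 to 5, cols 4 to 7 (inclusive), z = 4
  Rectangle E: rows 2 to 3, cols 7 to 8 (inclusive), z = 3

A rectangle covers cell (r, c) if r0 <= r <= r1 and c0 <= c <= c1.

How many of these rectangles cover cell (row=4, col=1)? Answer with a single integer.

Check cell (4,1):
  A: rows 4-5 cols 3-4 -> outside (col miss)
  B: rows 3-4 cols 7-8 -> outside (col miss)
  C: rows 3-4 cols 1-2 -> covers
  D: rows 4-5 cols 4-7 -> outside (col miss)
  E: rows 2-3 cols 7-8 -> outside (row miss)
Count covering = 1

Answer: 1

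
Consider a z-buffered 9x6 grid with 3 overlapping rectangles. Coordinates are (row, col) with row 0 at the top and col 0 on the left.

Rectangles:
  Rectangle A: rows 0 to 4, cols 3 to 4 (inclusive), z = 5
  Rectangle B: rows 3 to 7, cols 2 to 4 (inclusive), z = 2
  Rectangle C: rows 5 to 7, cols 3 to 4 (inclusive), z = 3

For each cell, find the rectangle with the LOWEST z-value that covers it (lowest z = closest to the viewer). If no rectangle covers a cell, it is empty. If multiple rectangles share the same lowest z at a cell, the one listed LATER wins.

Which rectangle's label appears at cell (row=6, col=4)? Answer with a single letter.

Check cell (6,4):
  A: rows 0-4 cols 3-4 -> outside (row miss)
  B: rows 3-7 cols 2-4 z=2 -> covers; best now B (z=2)
  C: rows 5-7 cols 3-4 z=3 -> covers; best now B (z=2)
Winner: B at z=2

Answer: B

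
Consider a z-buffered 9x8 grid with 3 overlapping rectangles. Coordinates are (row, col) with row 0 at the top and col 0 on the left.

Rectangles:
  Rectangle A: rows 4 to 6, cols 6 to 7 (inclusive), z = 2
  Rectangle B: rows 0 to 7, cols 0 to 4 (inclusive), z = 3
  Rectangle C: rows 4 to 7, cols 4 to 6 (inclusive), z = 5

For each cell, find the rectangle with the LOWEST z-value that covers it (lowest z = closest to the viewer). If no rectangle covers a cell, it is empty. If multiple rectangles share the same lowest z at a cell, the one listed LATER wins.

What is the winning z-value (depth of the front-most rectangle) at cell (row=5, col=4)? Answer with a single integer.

Check cell (5,4):
  A: rows 4-6 cols 6-7 -> outside (col miss)
  B: rows 0-7 cols 0-4 z=3 -> covers; best now B (z=3)
  C: rows 4-7 cols 4-6 z=5 -> covers; best now B (z=3)
Winner: B at z=3

Answer: 3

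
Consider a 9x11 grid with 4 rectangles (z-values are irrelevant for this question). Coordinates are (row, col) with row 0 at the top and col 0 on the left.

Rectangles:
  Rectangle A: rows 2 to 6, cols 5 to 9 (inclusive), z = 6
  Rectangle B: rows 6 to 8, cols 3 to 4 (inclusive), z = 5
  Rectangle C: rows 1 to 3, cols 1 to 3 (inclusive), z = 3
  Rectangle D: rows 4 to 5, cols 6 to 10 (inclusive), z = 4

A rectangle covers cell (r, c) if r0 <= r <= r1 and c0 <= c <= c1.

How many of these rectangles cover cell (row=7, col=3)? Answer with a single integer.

Answer: 1

Derivation:
Check cell (7,3):
  A: rows 2-6 cols 5-9 -> outside (row miss)
  B: rows 6-8 cols 3-4 -> covers
  C: rows 1-3 cols 1-3 -> outside (row miss)
  D: rows 4-5 cols 6-10 -> outside (row miss)
Count covering = 1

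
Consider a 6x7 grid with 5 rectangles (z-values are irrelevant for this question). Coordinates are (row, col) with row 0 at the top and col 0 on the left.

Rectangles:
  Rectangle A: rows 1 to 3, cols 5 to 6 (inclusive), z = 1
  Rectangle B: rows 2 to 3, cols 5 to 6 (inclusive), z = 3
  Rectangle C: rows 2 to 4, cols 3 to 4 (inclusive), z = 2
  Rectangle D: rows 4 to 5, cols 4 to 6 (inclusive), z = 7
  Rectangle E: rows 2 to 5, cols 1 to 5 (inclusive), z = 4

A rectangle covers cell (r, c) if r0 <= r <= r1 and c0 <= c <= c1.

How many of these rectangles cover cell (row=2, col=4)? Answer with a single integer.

Check cell (2,4):
  A: rows 1-3 cols 5-6 -> outside (col miss)
  B: rows 2-3 cols 5-6 -> outside (col miss)
  C: rows 2-4 cols 3-4 -> covers
  D: rows 4-5 cols 4-6 -> outside (row miss)
  E: rows 2-5 cols 1-5 -> covers
Count covering = 2

Answer: 2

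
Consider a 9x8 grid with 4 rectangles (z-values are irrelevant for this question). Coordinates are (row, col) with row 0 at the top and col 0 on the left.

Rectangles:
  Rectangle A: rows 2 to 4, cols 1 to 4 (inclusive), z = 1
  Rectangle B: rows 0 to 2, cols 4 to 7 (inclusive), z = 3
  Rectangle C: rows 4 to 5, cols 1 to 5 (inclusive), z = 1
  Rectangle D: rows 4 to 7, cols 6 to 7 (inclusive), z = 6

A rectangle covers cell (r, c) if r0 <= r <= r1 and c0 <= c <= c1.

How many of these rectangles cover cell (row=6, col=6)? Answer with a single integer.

Check cell (6,6):
  A: rows 2-4 cols 1-4 -> outside (row miss)
  B: rows 0-2 cols 4-7 -> outside (row miss)
  C: rows 4-5 cols 1-5 -> outside (row miss)
  D: rows 4-7 cols 6-7 -> covers
Count covering = 1

Answer: 1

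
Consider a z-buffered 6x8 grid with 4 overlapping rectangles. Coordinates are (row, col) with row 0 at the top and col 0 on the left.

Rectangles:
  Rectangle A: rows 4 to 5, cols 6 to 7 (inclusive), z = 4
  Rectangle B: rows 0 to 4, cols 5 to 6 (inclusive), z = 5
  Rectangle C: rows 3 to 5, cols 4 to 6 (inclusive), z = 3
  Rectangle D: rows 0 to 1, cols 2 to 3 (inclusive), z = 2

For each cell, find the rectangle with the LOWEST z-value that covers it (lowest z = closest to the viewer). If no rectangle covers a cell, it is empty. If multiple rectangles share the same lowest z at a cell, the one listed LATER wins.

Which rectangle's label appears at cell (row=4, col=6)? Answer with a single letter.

Check cell (4,6):
  A: rows 4-5 cols 6-7 z=4 -> covers; best now A (z=4)
  B: rows 0-4 cols 5-6 z=5 -> covers; best now A (z=4)
  C: rows 3-5 cols 4-6 z=3 -> covers; best now C (z=3)
  D: rows 0-1 cols 2-3 -> outside (row miss)
Winner: C at z=3

Answer: C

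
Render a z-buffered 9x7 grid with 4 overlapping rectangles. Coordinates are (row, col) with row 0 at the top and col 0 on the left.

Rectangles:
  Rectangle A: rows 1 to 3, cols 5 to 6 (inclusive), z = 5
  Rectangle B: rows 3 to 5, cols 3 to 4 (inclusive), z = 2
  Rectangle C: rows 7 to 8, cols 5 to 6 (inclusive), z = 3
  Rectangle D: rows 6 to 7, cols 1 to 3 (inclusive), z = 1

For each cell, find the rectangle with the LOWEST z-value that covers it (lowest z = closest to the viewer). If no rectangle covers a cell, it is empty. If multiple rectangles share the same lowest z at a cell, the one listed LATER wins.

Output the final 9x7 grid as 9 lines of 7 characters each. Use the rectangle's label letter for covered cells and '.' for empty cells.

.......
.....AA
.....AA
...BBAA
...BB..
...BB..
.DDD...
.DDD.CC
.....CC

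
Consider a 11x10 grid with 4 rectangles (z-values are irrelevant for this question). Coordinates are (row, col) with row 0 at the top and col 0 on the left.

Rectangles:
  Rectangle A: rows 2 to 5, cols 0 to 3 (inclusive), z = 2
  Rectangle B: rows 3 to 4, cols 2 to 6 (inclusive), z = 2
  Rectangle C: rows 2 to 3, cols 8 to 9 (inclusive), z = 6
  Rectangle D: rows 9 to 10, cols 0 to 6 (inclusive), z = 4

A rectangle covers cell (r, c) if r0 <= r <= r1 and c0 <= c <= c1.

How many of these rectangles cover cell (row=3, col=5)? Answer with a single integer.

Answer: 1

Derivation:
Check cell (3,5):
  A: rows 2-5 cols 0-3 -> outside (col miss)
  B: rows 3-4 cols 2-6 -> covers
  C: rows 2-3 cols 8-9 -> outside (col miss)
  D: rows 9-10 cols 0-6 -> outside (row miss)
Count covering = 1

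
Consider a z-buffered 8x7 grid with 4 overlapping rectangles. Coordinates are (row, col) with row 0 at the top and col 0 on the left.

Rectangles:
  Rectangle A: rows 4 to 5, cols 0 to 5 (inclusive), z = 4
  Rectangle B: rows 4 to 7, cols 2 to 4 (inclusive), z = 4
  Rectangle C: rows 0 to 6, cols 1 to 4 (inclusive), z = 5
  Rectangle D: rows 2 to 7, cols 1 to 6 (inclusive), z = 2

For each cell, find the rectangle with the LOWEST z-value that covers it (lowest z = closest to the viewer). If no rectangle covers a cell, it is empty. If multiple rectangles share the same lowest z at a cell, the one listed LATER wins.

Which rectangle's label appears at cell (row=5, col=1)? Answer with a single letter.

Check cell (5,1):
  A: rows 4-5 cols 0-5 z=4 -> covers; best now A (z=4)
  B: rows 4-7 cols 2-4 -> outside (col miss)
  C: rows 0-6 cols 1-4 z=5 -> covers; best now A (z=4)
  D: rows 2-7 cols 1-6 z=2 -> covers; best now D (z=2)
Winner: D at z=2

Answer: D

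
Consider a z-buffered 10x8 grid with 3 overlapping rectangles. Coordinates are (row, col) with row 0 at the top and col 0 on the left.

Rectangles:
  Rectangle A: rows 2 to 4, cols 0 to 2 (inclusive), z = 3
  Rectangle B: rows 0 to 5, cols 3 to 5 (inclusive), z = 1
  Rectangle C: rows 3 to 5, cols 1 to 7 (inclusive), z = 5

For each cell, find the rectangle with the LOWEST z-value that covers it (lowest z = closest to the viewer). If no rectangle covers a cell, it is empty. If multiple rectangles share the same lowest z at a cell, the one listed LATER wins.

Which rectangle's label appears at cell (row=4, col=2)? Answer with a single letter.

Answer: A

Derivation:
Check cell (4,2):
  A: rows 2-4 cols 0-2 z=3 -> covers; best now A (z=3)
  B: rows 0-5 cols 3-5 -> outside (col miss)
  C: rows 3-5 cols 1-7 z=5 -> covers; best now A (z=3)
Winner: A at z=3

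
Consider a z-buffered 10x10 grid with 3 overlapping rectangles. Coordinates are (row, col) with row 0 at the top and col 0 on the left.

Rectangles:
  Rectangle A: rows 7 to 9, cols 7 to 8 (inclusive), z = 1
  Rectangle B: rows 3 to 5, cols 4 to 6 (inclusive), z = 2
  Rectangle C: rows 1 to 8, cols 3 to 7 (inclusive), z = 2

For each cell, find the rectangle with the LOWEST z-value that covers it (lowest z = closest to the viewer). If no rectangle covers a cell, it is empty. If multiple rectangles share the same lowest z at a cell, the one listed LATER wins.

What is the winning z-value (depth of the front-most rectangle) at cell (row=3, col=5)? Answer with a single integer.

Answer: 2

Derivation:
Check cell (3,5):
  A: rows 7-9 cols 7-8 -> outside (row miss)
  B: rows 3-5 cols 4-6 z=2 -> covers; best now B (z=2)
  C: rows 1-8 cols 3-7 z=2 -> covers; best now C (z=2)
Winner: C at z=2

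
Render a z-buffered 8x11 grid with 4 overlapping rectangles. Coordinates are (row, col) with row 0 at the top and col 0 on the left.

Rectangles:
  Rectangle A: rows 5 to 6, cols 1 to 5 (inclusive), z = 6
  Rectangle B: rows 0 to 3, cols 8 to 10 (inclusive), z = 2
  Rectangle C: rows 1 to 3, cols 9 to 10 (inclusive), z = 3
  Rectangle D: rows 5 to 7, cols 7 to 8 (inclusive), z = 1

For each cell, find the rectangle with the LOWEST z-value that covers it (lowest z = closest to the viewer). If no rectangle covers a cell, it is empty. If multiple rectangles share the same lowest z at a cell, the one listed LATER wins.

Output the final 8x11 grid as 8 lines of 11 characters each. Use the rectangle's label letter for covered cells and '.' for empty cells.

........BBB
........BBB
........BBB
........BBB
...........
.AAAAA.DD..
.AAAAA.DD..
.......DD..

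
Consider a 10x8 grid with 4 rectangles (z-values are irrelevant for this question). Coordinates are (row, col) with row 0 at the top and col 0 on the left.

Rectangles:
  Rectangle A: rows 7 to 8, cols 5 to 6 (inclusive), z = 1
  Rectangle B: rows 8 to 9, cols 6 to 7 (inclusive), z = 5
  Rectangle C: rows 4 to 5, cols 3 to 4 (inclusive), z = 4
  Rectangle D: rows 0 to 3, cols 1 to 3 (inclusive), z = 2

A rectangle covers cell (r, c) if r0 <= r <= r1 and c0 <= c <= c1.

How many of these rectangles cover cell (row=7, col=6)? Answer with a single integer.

Answer: 1

Derivation:
Check cell (7,6):
  A: rows 7-8 cols 5-6 -> covers
  B: rows 8-9 cols 6-7 -> outside (row miss)
  C: rows 4-5 cols 3-4 -> outside (row miss)
  D: rows 0-3 cols 1-3 -> outside (row miss)
Count covering = 1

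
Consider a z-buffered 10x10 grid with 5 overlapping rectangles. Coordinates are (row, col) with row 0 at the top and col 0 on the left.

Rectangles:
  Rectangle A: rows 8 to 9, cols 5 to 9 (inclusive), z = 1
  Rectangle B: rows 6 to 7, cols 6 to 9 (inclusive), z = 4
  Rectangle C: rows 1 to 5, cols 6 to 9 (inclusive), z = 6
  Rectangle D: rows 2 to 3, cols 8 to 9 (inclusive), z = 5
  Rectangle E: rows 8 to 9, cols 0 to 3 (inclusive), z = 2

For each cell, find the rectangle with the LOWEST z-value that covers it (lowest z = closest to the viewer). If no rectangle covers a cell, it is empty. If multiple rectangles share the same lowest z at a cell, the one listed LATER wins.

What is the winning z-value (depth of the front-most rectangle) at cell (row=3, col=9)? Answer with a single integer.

Answer: 5

Derivation:
Check cell (3,9):
  A: rows 8-9 cols 5-9 -> outside (row miss)
  B: rows 6-7 cols 6-9 -> outside (row miss)
  C: rows 1-5 cols 6-9 z=6 -> covers; best now C (z=6)
  D: rows 2-3 cols 8-9 z=5 -> covers; best now D (z=5)
  E: rows 8-9 cols 0-3 -> outside (row miss)
Winner: D at z=5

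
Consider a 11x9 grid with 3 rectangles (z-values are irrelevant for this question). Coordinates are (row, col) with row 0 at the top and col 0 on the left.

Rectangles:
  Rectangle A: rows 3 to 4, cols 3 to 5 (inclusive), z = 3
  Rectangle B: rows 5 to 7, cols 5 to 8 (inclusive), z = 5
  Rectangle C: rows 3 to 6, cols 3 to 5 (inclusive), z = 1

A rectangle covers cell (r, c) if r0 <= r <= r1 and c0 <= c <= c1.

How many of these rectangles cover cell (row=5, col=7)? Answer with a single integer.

Check cell (5,7):
  A: rows 3-4 cols 3-5 -> outside (row miss)
  B: rows 5-7 cols 5-8 -> covers
  C: rows 3-6 cols 3-5 -> outside (col miss)
Count covering = 1

Answer: 1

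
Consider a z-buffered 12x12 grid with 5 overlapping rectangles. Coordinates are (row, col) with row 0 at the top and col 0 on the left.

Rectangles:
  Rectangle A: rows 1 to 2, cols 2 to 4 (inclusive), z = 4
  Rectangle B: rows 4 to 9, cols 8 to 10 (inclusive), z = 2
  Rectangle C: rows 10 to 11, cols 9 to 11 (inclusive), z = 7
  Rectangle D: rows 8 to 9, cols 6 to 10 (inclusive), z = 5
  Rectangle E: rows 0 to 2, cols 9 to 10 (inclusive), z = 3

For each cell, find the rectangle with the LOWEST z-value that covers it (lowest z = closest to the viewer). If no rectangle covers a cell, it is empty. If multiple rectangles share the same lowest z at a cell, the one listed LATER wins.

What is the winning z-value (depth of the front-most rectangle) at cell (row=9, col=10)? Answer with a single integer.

Check cell (9,10):
  A: rows 1-2 cols 2-4 -> outside (row miss)
  B: rows 4-9 cols 8-10 z=2 -> covers; best now B (z=2)
  C: rows 10-11 cols 9-11 -> outside (row miss)
  D: rows 8-9 cols 6-10 z=5 -> covers; best now B (z=2)
  E: rows 0-2 cols 9-10 -> outside (row miss)
Winner: B at z=2

Answer: 2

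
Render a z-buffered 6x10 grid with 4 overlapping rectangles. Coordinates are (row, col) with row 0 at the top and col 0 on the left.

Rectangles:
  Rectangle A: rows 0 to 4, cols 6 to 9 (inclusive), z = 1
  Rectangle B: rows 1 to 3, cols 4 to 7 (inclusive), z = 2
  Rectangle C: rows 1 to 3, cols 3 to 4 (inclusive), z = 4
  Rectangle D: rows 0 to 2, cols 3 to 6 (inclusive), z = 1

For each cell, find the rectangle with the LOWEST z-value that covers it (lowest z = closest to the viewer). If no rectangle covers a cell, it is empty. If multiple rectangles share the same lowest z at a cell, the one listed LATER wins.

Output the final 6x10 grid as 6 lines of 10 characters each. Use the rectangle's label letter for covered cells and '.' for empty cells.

...DDDDAAA
...DDDDAAA
...DDDDAAA
...CBBAAAA
......AAAA
..........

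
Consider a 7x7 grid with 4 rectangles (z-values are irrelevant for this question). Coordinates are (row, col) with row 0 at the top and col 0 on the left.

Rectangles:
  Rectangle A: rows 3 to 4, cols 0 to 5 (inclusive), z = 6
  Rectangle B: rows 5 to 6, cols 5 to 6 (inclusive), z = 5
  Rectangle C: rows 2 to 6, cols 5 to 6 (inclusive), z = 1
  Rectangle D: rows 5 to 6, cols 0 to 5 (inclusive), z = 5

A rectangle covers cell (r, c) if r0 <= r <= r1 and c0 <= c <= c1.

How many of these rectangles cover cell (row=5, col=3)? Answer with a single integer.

Answer: 1

Derivation:
Check cell (5,3):
  A: rows 3-4 cols 0-5 -> outside (row miss)
  B: rows 5-6 cols 5-6 -> outside (col miss)
  C: rows 2-6 cols 5-6 -> outside (col miss)
  D: rows 5-6 cols 0-5 -> covers
Count covering = 1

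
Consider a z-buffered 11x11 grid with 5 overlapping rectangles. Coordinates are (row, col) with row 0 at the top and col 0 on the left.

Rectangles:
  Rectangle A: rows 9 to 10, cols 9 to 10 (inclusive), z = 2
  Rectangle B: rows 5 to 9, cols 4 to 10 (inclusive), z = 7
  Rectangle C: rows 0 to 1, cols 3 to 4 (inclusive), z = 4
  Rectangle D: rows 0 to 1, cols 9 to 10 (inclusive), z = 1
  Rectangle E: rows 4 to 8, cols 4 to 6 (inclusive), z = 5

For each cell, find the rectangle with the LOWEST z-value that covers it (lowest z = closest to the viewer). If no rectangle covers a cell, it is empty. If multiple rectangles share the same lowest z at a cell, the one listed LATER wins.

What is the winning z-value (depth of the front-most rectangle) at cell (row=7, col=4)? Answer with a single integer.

Check cell (7,4):
  A: rows 9-10 cols 9-10 -> outside (row miss)
  B: rows 5-9 cols 4-10 z=7 -> covers; best now B (z=7)
  C: rows 0-1 cols 3-4 -> outside (row miss)
  D: rows 0-1 cols 9-10 -> outside (row miss)
  E: rows 4-8 cols 4-6 z=5 -> covers; best now E (z=5)
Winner: E at z=5

Answer: 5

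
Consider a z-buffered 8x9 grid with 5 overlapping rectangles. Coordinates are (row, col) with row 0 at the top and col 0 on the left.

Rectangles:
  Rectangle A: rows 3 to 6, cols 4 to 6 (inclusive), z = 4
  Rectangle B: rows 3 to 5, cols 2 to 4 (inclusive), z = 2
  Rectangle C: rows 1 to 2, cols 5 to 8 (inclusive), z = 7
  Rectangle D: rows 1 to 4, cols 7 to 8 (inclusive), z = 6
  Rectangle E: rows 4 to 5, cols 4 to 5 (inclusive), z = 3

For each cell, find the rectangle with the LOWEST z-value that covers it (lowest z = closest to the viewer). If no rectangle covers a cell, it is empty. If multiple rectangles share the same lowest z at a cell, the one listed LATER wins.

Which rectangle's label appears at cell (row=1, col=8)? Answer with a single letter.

Check cell (1,8):
  A: rows 3-6 cols 4-6 -> outside (row miss)
  B: rows 3-5 cols 2-4 -> outside (row miss)
  C: rows 1-2 cols 5-8 z=7 -> covers; best now C (z=7)
  D: rows 1-4 cols 7-8 z=6 -> covers; best now D (z=6)
  E: rows 4-5 cols 4-5 -> outside (row miss)
Winner: D at z=6

Answer: D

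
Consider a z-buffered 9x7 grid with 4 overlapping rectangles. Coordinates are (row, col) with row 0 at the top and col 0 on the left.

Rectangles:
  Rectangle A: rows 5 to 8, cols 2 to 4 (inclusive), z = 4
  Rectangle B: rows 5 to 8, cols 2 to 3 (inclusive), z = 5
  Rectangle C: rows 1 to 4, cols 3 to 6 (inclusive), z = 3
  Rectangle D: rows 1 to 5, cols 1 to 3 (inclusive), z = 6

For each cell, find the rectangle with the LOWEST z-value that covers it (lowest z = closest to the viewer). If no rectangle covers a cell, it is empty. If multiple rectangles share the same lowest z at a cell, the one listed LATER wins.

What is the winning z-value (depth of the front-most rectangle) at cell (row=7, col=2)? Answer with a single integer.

Check cell (7,2):
  A: rows 5-8 cols 2-4 z=4 -> covers; best now A (z=4)
  B: rows 5-8 cols 2-3 z=5 -> covers; best now A (z=4)
  C: rows 1-4 cols 3-6 -> outside (row miss)
  D: rows 1-5 cols 1-3 -> outside (row miss)
Winner: A at z=4

Answer: 4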